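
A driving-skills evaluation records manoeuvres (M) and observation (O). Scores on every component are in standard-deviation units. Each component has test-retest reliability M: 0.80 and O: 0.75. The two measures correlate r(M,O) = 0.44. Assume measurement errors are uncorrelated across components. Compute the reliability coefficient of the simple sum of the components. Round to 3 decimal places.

0.844

Var(M+O) = 2 + 2·[0.44] = 2 + 0.88 = 2.88.
With uncorrelated errors the cross-covariances are all true-score covariance, so they carry over unchanged; only the diagonal terms shrink to ρᵢσᵢ².
True-score variance = [0.80 + 0.75] + 0.88 = 1.55 + 0.88 = 2.43.
Reliability = 2.43 / 2.88 = 0.844.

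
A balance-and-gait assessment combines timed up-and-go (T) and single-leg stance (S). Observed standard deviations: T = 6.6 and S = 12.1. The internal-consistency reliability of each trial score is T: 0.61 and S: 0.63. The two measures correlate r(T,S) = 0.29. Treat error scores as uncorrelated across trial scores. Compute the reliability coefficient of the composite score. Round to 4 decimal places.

Var(T+S) = 6.6² + 12.1² + 2·[6.6·12.1·0.29] = 189.97 + 46.3188 = 236.289.
Because errors are independent across components, Cov(Tᵢ,Tⱼ) = Cov(Xᵢ,Xⱼ); the off-diagonal part of the true-score variance is the same as above.
True-score variance = [6.6²·0.61 + 12.1²·0.63] + 46.3188 = 118.81 + 46.3188 = 165.129.
Reliability = 165.129 / 236.289 = 0.6988.

0.6988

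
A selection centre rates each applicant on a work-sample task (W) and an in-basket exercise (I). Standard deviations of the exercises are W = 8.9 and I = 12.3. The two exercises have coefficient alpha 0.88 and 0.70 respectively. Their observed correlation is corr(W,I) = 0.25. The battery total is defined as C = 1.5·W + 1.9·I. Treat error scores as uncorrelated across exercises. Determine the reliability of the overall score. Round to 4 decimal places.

Var(C) = 1.5²·8.9² + 1.9²·12.3² + 2·[2.85·8.9·12.3·0.25] = 724.379 + 155.995 = 880.374.
With uncorrelated errors the cross-covariances are all true-score covariance, so they carry over unchanged; only the diagonal terms shrink to ρᵢσᵢ².
True-score variance = [1.5²·8.9²·0.88 + 1.9²·12.3²·0.70] + 155.995 = 539.146 + 155.995 = 695.14.
Reliability = 695.14 / 880.374 = 0.7896.

0.7896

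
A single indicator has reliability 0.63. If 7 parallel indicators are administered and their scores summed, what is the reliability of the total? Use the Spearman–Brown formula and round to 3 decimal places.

0.923

ρ_k = kρ / (1 + (k−1)ρ) = 7·0.63 / (1 + 6·0.63) = 4.410 / 4.780 = 0.923.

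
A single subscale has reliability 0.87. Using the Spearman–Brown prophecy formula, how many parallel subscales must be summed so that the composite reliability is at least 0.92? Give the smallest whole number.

k ≥ ρ*(1−ρ₁)/(ρ₁(1−ρ*)) = 0.92·0.13 / (0.87·0.08) = 1.718.
Smallest integer k = 2.

2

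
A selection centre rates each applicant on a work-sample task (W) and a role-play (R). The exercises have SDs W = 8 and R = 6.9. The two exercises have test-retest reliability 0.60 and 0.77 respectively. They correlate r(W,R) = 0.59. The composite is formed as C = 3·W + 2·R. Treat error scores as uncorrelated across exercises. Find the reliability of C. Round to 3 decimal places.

Var(C) = 3²·8² + 2²·6.9² + 2·[6·8·6.9·0.59] = 766.44 + 390.816 = 1157.26.
Under uncorrelated errors the observed covariances equal the true-score covariances, so only the own-variance terms attenuate.
True-score variance = [3²·8²·0.60 + 2²·6.9²·0.77] + 390.816 = 492.239 + 390.816 = 883.055.
Reliability = 883.055 / 1157.26 = 0.763.

0.763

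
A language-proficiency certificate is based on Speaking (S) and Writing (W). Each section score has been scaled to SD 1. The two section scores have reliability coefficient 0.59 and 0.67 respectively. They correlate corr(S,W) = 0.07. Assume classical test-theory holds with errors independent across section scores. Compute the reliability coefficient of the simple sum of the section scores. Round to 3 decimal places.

0.654

Var(S+W) = 2 + 2·[0.07] = 2 + 0.14 = 2.14.
Because errors are independent across components, Cov(Tᵢ,Tⱼ) = Cov(Xᵢ,Xⱼ); the off-diagonal part of the true-score variance is the same as above.
True-score variance = [0.59 + 0.67] + 0.14 = 1.26 + 0.14 = 1.4.
Reliability = 1.4 / 2.14 = 0.654.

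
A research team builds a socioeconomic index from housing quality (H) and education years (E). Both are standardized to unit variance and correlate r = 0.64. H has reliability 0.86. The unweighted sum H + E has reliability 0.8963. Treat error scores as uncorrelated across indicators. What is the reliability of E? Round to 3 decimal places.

Var(H+E) = 2 + 2·0.64 = 3.280.
True-score variance = ρ_H + ρ_E + 2·0.64, so 0.8963 = (0.86 + ρ_E + 1.28) / 3.280.
ρ_E = 0.8963·3.280 − 0.86 − 1.28 = 0.800.

0.800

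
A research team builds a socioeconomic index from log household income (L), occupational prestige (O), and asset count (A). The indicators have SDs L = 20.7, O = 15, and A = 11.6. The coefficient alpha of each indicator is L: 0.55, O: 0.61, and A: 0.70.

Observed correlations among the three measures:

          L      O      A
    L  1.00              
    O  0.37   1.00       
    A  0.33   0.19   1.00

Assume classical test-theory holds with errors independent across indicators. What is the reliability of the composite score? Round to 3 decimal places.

Var(L+O+A) = 20.7² + 15² + 11.6² + 2·[20.7·15·0.37 + 20.7·11.6·0.33 + 15·11.6·0.19] = 788.05 + 454.369 = 1242.42.
Because errors are independent across components, Cov(Tᵢ,Tⱼ) = Cov(Xᵢ,Xⱼ); the off-diagonal part of the true-score variance is the same as above.
True-score variance = [20.7²·0.55 + 15²·0.61 + 11.6²·0.70] + 454.369 = 467.111 + 454.369 = 921.481.
Reliability = 921.481 / 1242.42 = 0.742.

0.742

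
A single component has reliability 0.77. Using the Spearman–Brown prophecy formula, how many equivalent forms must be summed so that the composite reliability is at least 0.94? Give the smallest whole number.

5

k ≥ ρ*(1−ρ₁)/(ρ₁(1−ρ*)) = 0.94·0.23 / (0.77·0.06) = 4.680.
Smallest integer k = 5.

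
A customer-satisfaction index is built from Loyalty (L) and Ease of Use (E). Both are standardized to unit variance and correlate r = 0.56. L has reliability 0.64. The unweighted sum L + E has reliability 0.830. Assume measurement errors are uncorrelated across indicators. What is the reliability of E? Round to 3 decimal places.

0.830

Var(L+E) = 2 + 2·0.56 = 3.120.
True-score variance = ρ_L + ρ_E + 2·0.56, so 0.830 = (0.64 + ρ_E + 1.12) / 3.120.
ρ_E = 0.830·3.120 − 0.64 − 1.12 = 0.830.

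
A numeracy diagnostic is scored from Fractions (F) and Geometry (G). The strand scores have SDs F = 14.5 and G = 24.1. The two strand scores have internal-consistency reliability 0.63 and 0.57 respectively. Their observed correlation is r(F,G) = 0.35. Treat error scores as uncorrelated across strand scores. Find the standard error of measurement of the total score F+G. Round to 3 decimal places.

18.098

Var(total) = 791.06 + 244.615 = 1035.68.
True-score variance = 463.519 + 244.615 = 708.134, so reliability = 0.6837.
Error variance = 1035.68 − 708.134 = 327.541; SEM = √327.541 = 18.098.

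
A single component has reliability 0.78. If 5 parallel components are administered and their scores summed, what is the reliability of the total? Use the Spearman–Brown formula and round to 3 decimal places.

ρ_k = kρ / (1 + (k−1)ρ) = 5·0.78 / (1 + 4·0.78) = 3.900 / 4.120 = 0.947.

0.947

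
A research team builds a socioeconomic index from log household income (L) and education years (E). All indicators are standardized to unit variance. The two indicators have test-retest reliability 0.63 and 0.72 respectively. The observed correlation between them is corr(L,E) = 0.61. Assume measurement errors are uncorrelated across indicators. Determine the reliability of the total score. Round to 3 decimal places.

0.798

Var(L+E) = 2 + 2·[0.61] = 2 + 1.22 = 3.22.
With uncorrelated errors the cross-covariances are all true-score covariance, so they carry over unchanged; only the diagonal terms shrink to ρᵢσᵢ².
True-score variance = [0.63 + 0.72] + 1.22 = 1.35 + 1.22 = 2.57.
Reliability = 2.57 / 3.22 = 0.798.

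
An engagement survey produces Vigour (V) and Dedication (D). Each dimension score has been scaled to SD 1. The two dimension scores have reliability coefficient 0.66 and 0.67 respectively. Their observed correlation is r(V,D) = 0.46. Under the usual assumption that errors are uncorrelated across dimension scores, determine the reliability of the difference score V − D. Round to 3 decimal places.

0.380

Var(V−D) = 1 + 1 − 2·0.46 = 2 − 0.92 = 1.08.
With uncorrelated errors the cross-covariances are all true-score covariance, so they carry over unchanged; only the diagonal terms shrink to ρᵢσᵢ².
True-score variance = [0.66 + 0.67] − 0.92 = 1.33 − 0.92 = 0.41.
Reliability = 0.41 / 1.08 = 0.380.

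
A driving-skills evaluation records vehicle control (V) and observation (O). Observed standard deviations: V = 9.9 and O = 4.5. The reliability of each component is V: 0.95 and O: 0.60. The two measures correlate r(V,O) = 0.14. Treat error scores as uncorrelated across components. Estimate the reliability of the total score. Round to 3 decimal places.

Var(V+O) = 9.9² + 4.5² + 2·[9.9·4.5·0.14] = 118.26 + 12.474 = 130.734.
Because errors are independent across components, Cov(Tᵢ,Tⱼ) = Cov(Xᵢ,Xⱼ); the off-diagonal part of the true-score variance is the same as above.
True-score variance = [9.9²·0.95 + 4.5²·0.60] + 12.474 = 105.26 + 12.474 = 117.734.
Reliability = 117.734 / 130.734 = 0.901.

0.901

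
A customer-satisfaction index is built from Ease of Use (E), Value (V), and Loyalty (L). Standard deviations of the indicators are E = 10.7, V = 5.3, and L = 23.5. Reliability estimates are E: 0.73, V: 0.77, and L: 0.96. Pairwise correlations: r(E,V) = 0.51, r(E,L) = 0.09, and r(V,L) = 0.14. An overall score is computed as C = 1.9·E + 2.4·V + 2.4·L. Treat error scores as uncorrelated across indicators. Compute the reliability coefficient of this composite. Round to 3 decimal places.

Var(C) = 1.9²·10.7² + 2.4²·5.3² + 2.4²·23.5² + 2·[4.56·10.7·5.3·0.51 + 4.56·10.7·23.5·0.09 + 5.76·5.3·23.5·0.14] = 3756.07 + 671.034 = 4427.1.
Under uncorrelated errors the observed covariances equal the true-score covariances, so only the own-variance terms attenuate.
True-score variance = [1.9²·10.7²·0.73 + 2.4²·5.3²·0.77 + 2.4²·23.5²·0.96] + 671.034 = 3480.02 + 671.034 = 4151.06.
Reliability = 4151.06 / 4427.1 = 0.938.

0.938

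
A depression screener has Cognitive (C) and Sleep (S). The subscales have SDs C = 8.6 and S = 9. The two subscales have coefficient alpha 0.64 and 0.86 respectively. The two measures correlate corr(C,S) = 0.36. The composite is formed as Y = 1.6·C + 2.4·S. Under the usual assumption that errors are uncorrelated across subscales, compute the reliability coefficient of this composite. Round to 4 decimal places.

0.8466

Var(Y) = 1.6²·8.6² + 2.4²·9² + 2·[3.84·8.6·9·0.36] = 655.898 + 213.996 = 869.893.
With uncorrelated errors the cross-covariances are all true-score covariance, so they carry over unchanged; only the diagonal terms shrink to ρᵢσᵢ².
True-score variance = [1.6²·8.6²·0.64 + 2.4²·9²·0.86] + 213.996 = 522.418 + 213.996 = 736.413.
Reliability = 736.413 / 869.893 = 0.8466.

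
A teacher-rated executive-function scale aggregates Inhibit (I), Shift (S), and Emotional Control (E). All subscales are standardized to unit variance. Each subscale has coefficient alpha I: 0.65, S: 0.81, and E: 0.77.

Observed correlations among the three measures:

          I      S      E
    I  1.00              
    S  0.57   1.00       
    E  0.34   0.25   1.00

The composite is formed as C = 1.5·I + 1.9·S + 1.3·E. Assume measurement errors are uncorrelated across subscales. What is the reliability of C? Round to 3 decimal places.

0.861

Var(C) = 1.5² + 1.9² + 1.3² + 2·[2.85·0.57 + 1.95·0.34 + 2.47·0.25] = 7.55 + 5.81 = 13.36.
Under uncorrelated errors the observed covariances equal the true-score covariances, so only the own-variance terms attenuate.
True-score variance = [1.5²·0.65 + 1.9²·0.81 + 1.3²·0.77] + 5.81 = 5.6879 + 5.81 = 11.4979.
Reliability = 11.4979 / 13.36 = 0.861.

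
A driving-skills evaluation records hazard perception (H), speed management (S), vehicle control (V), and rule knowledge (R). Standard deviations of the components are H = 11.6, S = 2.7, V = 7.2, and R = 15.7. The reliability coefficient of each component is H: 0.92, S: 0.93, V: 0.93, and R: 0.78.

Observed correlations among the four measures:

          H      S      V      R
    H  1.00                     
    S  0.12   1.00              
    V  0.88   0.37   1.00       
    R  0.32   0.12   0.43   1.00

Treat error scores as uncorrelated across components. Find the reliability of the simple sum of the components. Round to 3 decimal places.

0.917

Var(H+S+V+R) = 11.6² + 2.7² + 7.2² + 15.7² + 2·[11.6·2.7·0.12 + 11.6·7.2·0.88 + 11.6·15.7·0.32 + 2.7·7.2·0.37 + 2.7·15.7·0.12 + 7.2·15.7·0.43] = 440.18 + 392.842 = 833.022.
Because errors are independent across components, Cov(Tᵢ,Tⱼ) = Cov(Xᵢ,Xⱼ); the off-diagonal part of the true-score variance is the same as above.
True-score variance = [11.6²·0.92 + 2.7²·0.93 + 7.2²·0.93 + 15.7²·0.78] + 392.842 = 371.048 + 392.842 = 763.891.
Reliability = 763.891 / 833.022 = 0.917.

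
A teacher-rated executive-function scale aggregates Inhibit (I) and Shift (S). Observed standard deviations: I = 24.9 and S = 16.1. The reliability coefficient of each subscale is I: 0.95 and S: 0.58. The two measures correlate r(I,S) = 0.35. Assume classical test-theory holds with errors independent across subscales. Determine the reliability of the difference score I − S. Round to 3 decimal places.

0.766

Var(I−S) = 24.9² + 16.1² − 2·24.9·16.1·0.35 = 879.22 − 280.623 = 598.597.
Under uncorrelated errors the observed covariances equal the true-score covariances, so only the own-variance terms attenuate.
True-score variance = [24.9²·0.95 + 16.1²·0.58] − 280.623 = 739.351 − 280.623 = 458.728.
Reliability = 458.728 / 598.597 = 0.766.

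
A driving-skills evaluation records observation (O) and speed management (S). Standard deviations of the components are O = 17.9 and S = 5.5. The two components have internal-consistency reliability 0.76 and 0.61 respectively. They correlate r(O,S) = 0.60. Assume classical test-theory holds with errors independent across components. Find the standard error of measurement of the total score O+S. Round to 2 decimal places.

Var(total) = 350.66 + 118.14 = 468.8.
True-score variance = 261.964 + 118.14 = 380.104, so reliability = 0.8108.
Error variance = 468.8 − 380.104 = 88.6959; SEM = √88.6959 = 9.42.

9.42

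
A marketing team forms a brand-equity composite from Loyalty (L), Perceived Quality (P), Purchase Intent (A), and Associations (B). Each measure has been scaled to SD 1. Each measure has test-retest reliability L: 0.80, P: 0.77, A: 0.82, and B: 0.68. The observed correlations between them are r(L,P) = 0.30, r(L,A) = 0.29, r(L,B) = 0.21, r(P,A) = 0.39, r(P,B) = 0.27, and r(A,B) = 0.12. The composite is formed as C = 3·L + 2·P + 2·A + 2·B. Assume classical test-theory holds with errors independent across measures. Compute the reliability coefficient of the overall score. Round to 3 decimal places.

Var(C) = 3² + 2² + 2² + 2² + 2·[6·0.30 + 6·0.29 + 6·0.21 + 4·0.39 + 4·0.27 + 4·0.12] = 21 + 15.84 = 36.84.
Because errors are independent across components, Cov(Tᵢ,Tⱼ) = Cov(Xᵢ,Xⱼ); the off-diagonal part of the true-score variance is the same as above.
True-score variance = [3²·0.80 + 2²·0.77 + 2²·0.82 + 2²·0.68] + 15.84 = 16.28 + 15.84 = 32.12.
Reliability = 32.12 / 36.84 = 0.872.

0.872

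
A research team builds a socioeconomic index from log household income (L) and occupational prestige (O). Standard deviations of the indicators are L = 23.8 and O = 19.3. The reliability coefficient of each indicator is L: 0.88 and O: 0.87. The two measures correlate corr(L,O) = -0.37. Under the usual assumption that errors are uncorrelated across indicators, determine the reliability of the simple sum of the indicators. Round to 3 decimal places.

0.806

Var(L+O) = 23.8² + 19.3² + 2·[23.8·19.3·(-0.37)] = 938.93 − 339.912 = 599.018.
With uncorrelated errors the cross-covariances are all true-score covariance, so they carry over unchanged; only the diagonal terms shrink to ρᵢσᵢ².
True-score variance = [23.8²·0.88 + 19.3²·0.87] − 339.912 = 822.534 − 339.912 = 482.622.
Reliability = 482.622 / 599.018 = 0.806.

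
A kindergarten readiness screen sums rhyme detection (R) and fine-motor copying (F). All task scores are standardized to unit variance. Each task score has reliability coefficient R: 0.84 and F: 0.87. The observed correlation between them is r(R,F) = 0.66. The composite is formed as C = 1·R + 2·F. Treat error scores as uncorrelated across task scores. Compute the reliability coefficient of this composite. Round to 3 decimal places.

Var(C) = 1 + 2² + 2·[2·0.66] = 5 + 2.64 = 7.64.
With uncorrelated errors the cross-covariances are all true-score covariance, so they carry over unchanged; only the diagonal terms shrink to ρᵢσᵢ².
True-score variance = [0.84 + 2²·0.87] + 2.64 = 4.32 + 2.64 = 6.96.
Reliability = 6.96 / 7.64 = 0.911.

0.911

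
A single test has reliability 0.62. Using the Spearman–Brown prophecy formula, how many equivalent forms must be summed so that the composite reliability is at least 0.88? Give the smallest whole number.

5

k ≥ ρ*(1−ρ₁)/(ρ₁(1−ρ*)) = 0.88·0.38 / (0.62·0.12) = 4.495.
Smallest integer k = 5.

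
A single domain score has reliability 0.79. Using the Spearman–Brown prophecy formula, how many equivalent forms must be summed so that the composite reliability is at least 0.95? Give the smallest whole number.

6

k ≥ ρ*(1−ρ₁)/(ρ₁(1−ρ*)) = 0.95·0.21 / (0.79·0.05) = 5.051.
Smallest integer k = 6.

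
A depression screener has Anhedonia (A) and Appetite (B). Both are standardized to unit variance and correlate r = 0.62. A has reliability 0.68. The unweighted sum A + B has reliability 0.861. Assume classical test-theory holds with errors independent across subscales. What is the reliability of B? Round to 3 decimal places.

Var(A+B) = 2 + 2·0.62 = 3.240.
True-score variance = ρ_A + ρ_B + 2·0.62, so 0.861 = (0.68 + ρ_B + 1.24) / 3.240.
ρ_B = 0.861·3.240 − 0.68 − 1.24 = 0.870.

0.870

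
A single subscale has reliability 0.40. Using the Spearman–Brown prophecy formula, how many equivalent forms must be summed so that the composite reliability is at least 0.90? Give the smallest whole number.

14

k ≥ ρ*(1−ρ₁)/(ρ₁(1−ρ*)) = 0.90·0.60 / (0.40·0.10) = 13.500.
Smallest integer k = 14.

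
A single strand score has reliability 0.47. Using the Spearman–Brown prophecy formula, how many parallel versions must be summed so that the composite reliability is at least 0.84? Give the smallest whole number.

6

k ≥ ρ*(1−ρ₁)/(ρ₁(1−ρ*)) = 0.84·0.53 / (0.47·0.16) = 5.920.
Smallest integer k = 6.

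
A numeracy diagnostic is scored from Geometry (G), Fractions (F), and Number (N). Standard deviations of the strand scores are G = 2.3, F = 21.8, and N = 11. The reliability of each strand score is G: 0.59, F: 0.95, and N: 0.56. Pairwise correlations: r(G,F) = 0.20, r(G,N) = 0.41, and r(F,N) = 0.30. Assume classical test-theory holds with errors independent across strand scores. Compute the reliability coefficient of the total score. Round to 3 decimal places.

Var(G+F+N) = 2.3² + 21.8² + 11² + 2·[2.3·21.8·0.20 + 2.3·11·0.41 + 21.8·11·0.30] = 601.53 + 184.682 = 786.212.
With uncorrelated errors the cross-covariances are all true-score covariance, so they carry over unchanged; only the diagonal terms shrink to ρᵢσᵢ².
True-score variance = [2.3²·0.59 + 21.8²·0.95 + 11²·0.56] + 184.682 = 522.359 + 184.682 = 707.041.
Reliability = 707.041 / 786.212 = 0.899.

0.899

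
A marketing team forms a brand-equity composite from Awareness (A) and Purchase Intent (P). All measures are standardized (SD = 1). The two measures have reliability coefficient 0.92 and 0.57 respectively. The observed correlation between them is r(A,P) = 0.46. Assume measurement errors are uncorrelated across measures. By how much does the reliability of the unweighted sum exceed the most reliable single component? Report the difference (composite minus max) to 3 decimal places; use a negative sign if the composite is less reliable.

-0.095

Var(sum) = 2 + 0.92 = 2.92; true-score variance = 1.49 + 0.92 = 2.41; composite reliability = 0.8253.
Max component reliability = 0.9200.
Difference = 0.8253 − 0.9200 = -0.095.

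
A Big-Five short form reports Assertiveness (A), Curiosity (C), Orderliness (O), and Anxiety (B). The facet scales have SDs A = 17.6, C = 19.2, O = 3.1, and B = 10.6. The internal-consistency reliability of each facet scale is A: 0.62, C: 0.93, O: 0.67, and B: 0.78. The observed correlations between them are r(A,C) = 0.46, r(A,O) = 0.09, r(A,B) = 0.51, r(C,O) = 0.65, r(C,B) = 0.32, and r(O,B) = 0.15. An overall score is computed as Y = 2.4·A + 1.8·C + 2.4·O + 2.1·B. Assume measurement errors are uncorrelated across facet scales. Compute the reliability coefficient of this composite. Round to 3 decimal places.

0.869

Var(Y) = 2.4²·17.6² + 1.8²·19.2² + 2.4²·3.1² + 2.1²·10.6² + 2·[4.32·17.6·19.2·0.46 + 5.76·17.6·3.1·0.09 + 5.04·17.6·10.6·0.51 + 4.32·19.2·3.1·0.65 + 3.78·19.2·10.6·0.32 + 5.04·3.1·10.6·0.15] = 3529.47 + 3234.97 = 6764.44.
Because errors are independent across components, Cov(Tᵢ,Tⱼ) = Cov(Xᵢ,Xⱼ); the off-diagonal part of the true-score variance is the same as above.
True-score variance = [2.4²·17.6²·0.62 + 1.8²·19.2²·0.93 + 2.4²·3.1²·0.67 + 2.1²·10.6²·0.78] + 3234.97 = 2640.58 + 3234.97 = 5875.55.
Reliability = 5875.55 / 6764.44 = 0.869.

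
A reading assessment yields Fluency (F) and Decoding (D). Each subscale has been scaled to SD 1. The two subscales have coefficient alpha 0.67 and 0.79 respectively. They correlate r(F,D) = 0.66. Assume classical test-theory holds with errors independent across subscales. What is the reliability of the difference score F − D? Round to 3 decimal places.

Var(F−D) = 1 + 1 − 2·0.66 = 2 − 1.32 = 0.68.
Because errors are independent across components, Cov(Tᵢ,Tⱼ) = Cov(Xᵢ,Xⱼ); the off-diagonal part of the true-score variance is the same as above.
True-score variance = [0.67 + 0.79] − 1.32 = 1.46 − 1.32 = 0.14.
Reliability = 0.14 / 0.68 = 0.206.

0.206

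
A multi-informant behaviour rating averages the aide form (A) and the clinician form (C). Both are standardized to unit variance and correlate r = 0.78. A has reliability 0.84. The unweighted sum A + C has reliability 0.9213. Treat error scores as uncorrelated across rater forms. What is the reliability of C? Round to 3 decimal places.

0.880

Var(A+C) = 2 + 2·0.78 = 3.560.
True-score variance = ρ_A + ρ_C + 2·0.78, so 0.9213 = (0.84 + ρ_C + 1.56) / 3.560.
ρ_C = 0.9213·3.560 − 0.84 − 1.56 = 0.880.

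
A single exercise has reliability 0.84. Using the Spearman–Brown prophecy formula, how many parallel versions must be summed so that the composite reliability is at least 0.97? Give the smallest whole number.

k ≥ ρ*(1−ρ₁)/(ρ₁(1−ρ*)) = 0.97·0.16 / (0.84·0.03) = 6.159.
Smallest integer k = 7.

7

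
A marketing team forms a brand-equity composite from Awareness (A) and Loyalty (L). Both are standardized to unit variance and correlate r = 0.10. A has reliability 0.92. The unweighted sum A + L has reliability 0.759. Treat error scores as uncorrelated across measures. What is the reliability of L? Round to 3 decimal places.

Var(A+L) = 2 + 2·0.10 = 2.200.
True-score variance = ρ_A + ρ_L + 2·0.10, so 0.759 = (0.92 + ρ_L + 0.20) / 2.200.
ρ_L = 0.759·2.200 − 0.92 − 0.20 = 0.550.

0.550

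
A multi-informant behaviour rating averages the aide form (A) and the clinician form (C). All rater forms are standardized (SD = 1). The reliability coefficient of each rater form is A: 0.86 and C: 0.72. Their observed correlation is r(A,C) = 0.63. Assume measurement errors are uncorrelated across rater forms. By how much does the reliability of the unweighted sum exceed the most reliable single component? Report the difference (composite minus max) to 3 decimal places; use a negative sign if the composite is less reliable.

Var(sum) = 2 + 1.26 = 3.26; true-score variance = 1.58 + 1.26 = 2.84; composite reliability = 0.8712.
Max component reliability = 0.8600.
Difference = 0.8712 − 0.8600 = 0.011.

0.011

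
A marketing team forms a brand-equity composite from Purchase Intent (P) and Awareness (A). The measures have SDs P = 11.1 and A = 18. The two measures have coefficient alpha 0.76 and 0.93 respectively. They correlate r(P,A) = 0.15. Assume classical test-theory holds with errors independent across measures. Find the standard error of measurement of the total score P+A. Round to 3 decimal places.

Var(total) = 447.21 + 59.94 = 507.15.
True-score variance = 394.96 + 59.94 = 454.9, so reliability = 0.8970.
Error variance = 507.15 − 454.9 = 52.2504; SEM = √52.2504 = 7.228.

7.228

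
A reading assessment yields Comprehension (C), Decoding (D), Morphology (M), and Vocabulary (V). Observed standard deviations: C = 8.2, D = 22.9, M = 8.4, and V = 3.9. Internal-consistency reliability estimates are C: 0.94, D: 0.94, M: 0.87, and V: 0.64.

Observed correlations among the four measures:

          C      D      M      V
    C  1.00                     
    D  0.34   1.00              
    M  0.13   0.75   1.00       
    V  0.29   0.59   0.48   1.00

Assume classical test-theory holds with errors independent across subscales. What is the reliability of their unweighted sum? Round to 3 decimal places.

Var(C+D+M+V) = 8.2² + 22.9² + 8.4² + 3.9² + 2·[8.2·22.9·0.34 + 8.2·8.4·0.13 + 8.2·3.9·0.29 + 22.9·8.4·0.75 + 22.9·3.9·0.59 + 8.4·3.9·0.48] = 677.42 + 589.523 = 1266.94.
Under uncorrelated errors the observed covariances equal the true-score covariances, so only the own-variance terms attenuate.
True-score variance = [8.2²·0.94 + 22.9²·0.94 + 8.4²·0.87 + 3.9²·0.64] + 589.523 = 627.273 + 589.523 = 1216.8.
Reliability = 1216.8 / 1266.94 = 0.960.

0.960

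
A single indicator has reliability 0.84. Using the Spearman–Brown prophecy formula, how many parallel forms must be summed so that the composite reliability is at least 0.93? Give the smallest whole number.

k ≥ ρ*(1−ρ₁)/(ρ₁(1−ρ*)) = 0.93·0.16 / (0.84·0.07) = 2.531.
Smallest integer k = 3.

3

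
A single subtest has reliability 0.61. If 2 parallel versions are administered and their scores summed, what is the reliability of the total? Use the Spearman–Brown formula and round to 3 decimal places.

0.758

ρ_k = kρ / (1 + (k−1)ρ) = 2·0.61 / (1 + 1·0.61) = 1.220 / 1.610 = 0.758.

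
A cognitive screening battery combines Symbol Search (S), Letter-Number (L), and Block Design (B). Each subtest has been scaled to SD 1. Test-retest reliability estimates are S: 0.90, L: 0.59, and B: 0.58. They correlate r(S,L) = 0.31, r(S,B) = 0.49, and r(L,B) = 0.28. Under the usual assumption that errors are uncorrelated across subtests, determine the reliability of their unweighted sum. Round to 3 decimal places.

Var(S+L+B) = 3 + 2·[0.31 + 0.49 + 0.28] = 3 + 2.16 = 5.16.
Under uncorrelated errors the observed covariances equal the true-score covariances, so only the own-variance terms attenuate.
True-score variance = [0.90 + 0.59 + 0.58] + 2.16 = 2.07 + 2.16 = 4.23.
Reliability = 4.23 / 5.16 = 0.820.

0.820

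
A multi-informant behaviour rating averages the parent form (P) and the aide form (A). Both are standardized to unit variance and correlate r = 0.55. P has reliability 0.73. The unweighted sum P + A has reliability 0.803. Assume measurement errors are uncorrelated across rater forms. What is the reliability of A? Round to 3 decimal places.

0.659

Var(P+A) = 2 + 2·0.55 = 3.100.
True-score variance = ρ_P + ρ_A + 2·0.55, so 0.803 = (0.73 + ρ_A + 1.10) / 3.100.
ρ_A = 0.803·3.100 − 0.73 − 1.10 = 0.659.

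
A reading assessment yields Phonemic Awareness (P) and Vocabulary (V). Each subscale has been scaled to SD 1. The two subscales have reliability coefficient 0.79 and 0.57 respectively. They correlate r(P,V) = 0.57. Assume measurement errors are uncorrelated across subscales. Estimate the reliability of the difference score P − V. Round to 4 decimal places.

Var(P−V) = 1 + 1 − 2·0.57 = 2 − 1.14 = 0.86.
With uncorrelated errors the cross-covariances are all true-score covariance, so they carry over unchanged; only the diagonal terms shrink to ρᵢσᵢ².
True-score variance = [0.79 + 0.57] − 1.14 = 1.36 − 1.14 = 0.22.
Reliability = 0.22 / 0.86 = 0.2558.

0.2558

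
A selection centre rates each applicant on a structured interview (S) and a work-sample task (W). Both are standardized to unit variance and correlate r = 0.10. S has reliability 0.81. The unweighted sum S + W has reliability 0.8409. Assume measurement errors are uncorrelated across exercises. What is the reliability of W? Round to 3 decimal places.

0.840

Var(S+W) = 2 + 2·0.10 = 2.200.
True-score variance = ρ_S + ρ_W + 2·0.10, so 0.8409 = (0.81 + ρ_W + 0.20) / 2.200.
ρ_W = 0.8409·2.200 − 0.81 − 0.20 = 0.840.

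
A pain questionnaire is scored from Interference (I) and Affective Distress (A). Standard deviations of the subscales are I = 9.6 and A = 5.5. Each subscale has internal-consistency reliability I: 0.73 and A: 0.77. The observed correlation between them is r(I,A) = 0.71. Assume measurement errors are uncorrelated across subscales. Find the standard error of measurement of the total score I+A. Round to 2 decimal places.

5.64

Var(total) = 122.41 + 74.976 = 197.386.
True-score variance = 90.5693 + 74.976 = 165.545, so reliability = 0.8387.
Error variance = 197.386 − 165.545 = 31.8407; SEM = √31.8407 = 5.64.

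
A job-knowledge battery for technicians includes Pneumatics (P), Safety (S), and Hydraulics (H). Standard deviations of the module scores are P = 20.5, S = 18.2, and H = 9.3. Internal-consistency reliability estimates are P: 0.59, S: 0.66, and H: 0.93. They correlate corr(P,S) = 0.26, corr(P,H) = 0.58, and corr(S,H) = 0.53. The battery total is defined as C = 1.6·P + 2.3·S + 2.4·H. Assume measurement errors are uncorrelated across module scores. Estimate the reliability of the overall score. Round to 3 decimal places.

Var(C) = 1.6²·20.5² + 2.3²·18.2² + 2.4²·9.3² + 2·[3.68·20.5·18.2·0.26 + 3.84·20.5·9.3·0.58 + 5.52·18.2·9.3·0.53] = 3326.28 + 2553.57 = 5879.85.
Under uncorrelated errors the observed covariances equal the true-score covariances, so only the own-variance terms attenuate.
True-score variance = [1.6²·20.5²·0.59 + 2.3²·18.2²·0.66 + 2.4²·9.3²·0.93] + 2553.57 = 2254.55 + 2553.57 = 4808.12.
Reliability = 4808.12 / 5879.85 = 0.818.

0.818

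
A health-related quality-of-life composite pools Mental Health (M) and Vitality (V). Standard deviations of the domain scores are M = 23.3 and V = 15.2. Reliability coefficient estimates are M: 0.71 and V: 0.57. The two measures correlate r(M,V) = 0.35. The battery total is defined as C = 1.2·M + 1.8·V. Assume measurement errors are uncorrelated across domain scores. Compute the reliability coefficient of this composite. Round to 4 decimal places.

0.7344

Var(C) = 1.2²·23.3² + 1.8²·15.2² + 2·[2.16·23.3·15.2·0.35] = 1530.33 + 535.49 = 2065.82.
With uncorrelated errors the cross-covariances are all true-score covariance, so they carry over unchanged; only the diagonal terms shrink to ρᵢσᵢ².
True-score variance = [1.2²·23.3²·0.71 + 1.8²·15.2²·0.57] + 535.49 = 981.735 + 535.49 = 1517.23.
Reliability = 1517.23 / 2065.82 = 0.7344.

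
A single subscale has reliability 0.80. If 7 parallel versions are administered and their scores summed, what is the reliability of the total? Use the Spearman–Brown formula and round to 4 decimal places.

0.9655

ρ_k = kρ / (1 + (k−1)ρ) = 7·0.80 / (1 + 6·0.80) = 5.600 / 5.800 = 0.9655.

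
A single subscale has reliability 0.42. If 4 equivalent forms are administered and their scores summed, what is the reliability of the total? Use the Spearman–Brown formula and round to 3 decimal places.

0.743

ρ_k = kρ / (1 + (k−1)ρ) = 4·0.42 / (1 + 3·0.42) = 1.680 / 2.260 = 0.743.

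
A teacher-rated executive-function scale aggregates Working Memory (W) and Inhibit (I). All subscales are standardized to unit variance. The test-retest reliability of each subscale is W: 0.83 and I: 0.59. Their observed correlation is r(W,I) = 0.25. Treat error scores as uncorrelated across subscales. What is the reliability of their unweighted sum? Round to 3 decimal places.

Var(W+I) = 2 + 2·[0.25] = 2 + 0.5 = 2.5.
Because errors are independent across components, Cov(Tᵢ,Tⱼ) = Cov(Xᵢ,Xⱼ); the off-diagonal part of the true-score variance is the same as above.
True-score variance = [0.83 + 0.59] + 0.5 = 1.42 + 0.5 = 1.92.
Reliability = 1.92 / 2.5 = 0.768.

0.768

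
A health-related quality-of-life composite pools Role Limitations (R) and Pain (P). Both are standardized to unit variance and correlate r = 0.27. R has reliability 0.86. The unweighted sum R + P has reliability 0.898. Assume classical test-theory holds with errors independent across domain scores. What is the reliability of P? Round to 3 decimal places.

0.881

Var(R+P) = 2 + 2·0.27 = 2.540.
True-score variance = ρ_R + ρ_P + 2·0.27, so 0.898 = (0.86 + ρ_P + 0.54) / 2.540.
ρ_P = 0.898·2.540 − 0.86 − 0.54 = 0.881.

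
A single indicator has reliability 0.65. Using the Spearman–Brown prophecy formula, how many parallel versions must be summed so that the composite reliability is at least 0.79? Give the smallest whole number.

3

k ≥ ρ*(1−ρ₁)/(ρ₁(1−ρ*)) = 0.79·0.35 / (0.65·0.21) = 2.026.
Smallest integer k = 3.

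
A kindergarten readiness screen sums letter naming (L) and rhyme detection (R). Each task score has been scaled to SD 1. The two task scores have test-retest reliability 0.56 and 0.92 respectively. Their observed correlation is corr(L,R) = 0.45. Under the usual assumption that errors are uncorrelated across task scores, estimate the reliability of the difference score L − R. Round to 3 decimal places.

Var(L−R) = 1 + 1 − 2·0.45 = 2 − 0.9 = 1.1.
With uncorrelated errors the cross-covariances are all true-score covariance, so they carry over unchanged; only the diagonal terms shrink to ρᵢσᵢ².
True-score variance = [0.56 + 0.92] − 0.9 = 1.48 − 0.9 = 0.58.
Reliability = 0.58 / 1.1 = 0.527.

0.527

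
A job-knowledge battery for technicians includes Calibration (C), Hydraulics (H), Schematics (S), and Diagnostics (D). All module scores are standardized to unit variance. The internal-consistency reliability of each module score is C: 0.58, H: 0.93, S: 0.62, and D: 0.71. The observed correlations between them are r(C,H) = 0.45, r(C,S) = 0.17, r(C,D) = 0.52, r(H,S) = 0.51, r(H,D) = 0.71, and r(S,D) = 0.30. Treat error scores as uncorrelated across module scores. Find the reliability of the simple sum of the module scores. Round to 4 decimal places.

Var(C+H+S+D) = 4 + 2·[0.45 + 0.17 + 0.52 + 0.51 + 0.71 + 0.30] = 4 + 5.32 = 9.32.
With uncorrelated errors the cross-covariances are all true-score covariance, so they carry over unchanged; only the diagonal terms shrink to ρᵢσᵢ².
True-score variance = [0.58 + 0.93 + 0.62 + 0.71] + 5.32 = 2.84 + 5.32 = 8.16.
Reliability = 8.16 / 9.32 = 0.8755.

0.8755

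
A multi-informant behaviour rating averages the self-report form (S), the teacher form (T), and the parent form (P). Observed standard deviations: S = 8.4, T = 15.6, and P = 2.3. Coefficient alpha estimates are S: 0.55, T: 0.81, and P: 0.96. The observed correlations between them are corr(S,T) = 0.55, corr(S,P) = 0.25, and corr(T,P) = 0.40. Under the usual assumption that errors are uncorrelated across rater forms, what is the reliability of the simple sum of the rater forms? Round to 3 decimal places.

0.844

Var(S+T+P) = 8.4² + 15.6² + 2.3² + 2·[8.4·15.6·0.55 + 8.4·2.3·0.25 + 15.6·2.3·0.40] = 319.21 + 182.508 = 501.718.
Under uncorrelated errors the observed covariances equal the true-score covariances, so only the own-variance terms attenuate.
True-score variance = [8.4²·0.55 + 15.6²·0.81 + 2.3²·0.96] + 182.508 = 241.008 + 182.508 = 423.516.
Reliability = 423.516 / 501.718 = 0.844.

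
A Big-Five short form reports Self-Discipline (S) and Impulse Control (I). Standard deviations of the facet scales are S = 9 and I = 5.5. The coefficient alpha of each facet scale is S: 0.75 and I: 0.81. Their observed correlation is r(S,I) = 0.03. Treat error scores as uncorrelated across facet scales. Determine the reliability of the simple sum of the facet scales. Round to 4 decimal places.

0.7724

Var(S+I) = 9² + 5.5² + 2·[9·5.5·0.03] = 111.25 + 2.97 = 114.22.
With uncorrelated errors the cross-covariances are all true-score covariance, so they carry over unchanged; only the diagonal terms shrink to ρᵢσᵢ².
True-score variance = [9²·0.75 + 5.5²·0.81] + 2.97 = 85.2525 + 2.97 = 88.2225.
Reliability = 88.2225 / 114.22 = 0.7724.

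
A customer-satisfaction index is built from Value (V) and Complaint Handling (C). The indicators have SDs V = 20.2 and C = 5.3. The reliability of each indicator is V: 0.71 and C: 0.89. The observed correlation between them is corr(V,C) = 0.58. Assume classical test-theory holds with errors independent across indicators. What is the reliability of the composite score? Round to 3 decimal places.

Var(V+C) = 20.2² + 5.3² + 2·[20.2·5.3·0.58] = 436.13 + 124.19 = 560.32.
Because errors are independent across components, Cov(Tᵢ,Tⱼ) = Cov(Xᵢ,Xⱼ); the off-diagonal part of the true-score variance is the same as above.
True-score variance = [20.2²·0.71 + 5.3²·0.89] + 124.19 = 314.708 + 124.19 = 438.898.
Reliability = 438.898 / 560.32 = 0.783.

0.783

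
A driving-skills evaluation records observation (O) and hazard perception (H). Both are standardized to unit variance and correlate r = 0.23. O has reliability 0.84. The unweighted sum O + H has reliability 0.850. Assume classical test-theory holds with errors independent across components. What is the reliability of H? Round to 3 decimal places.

0.791

Var(O+H) = 2 + 2·0.23 = 2.460.
True-score variance = ρ_O + ρ_H + 2·0.23, so 0.850 = (0.84 + ρ_H + 0.46) / 2.460.
ρ_H = 0.850·2.460 − 0.84 − 0.46 = 0.791.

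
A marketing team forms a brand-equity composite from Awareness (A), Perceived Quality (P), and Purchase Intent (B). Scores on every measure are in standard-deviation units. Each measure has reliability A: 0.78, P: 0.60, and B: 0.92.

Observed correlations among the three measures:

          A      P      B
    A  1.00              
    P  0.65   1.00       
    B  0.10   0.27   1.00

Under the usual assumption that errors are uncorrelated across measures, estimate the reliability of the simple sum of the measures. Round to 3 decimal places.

0.861

Var(A+P+B) = 3 + 2·[0.65 + 0.10 + 0.27] = 3 + 2.04 = 5.04.
Because errors are independent across components, Cov(Tᵢ,Tⱼ) = Cov(Xᵢ,Xⱼ); the off-diagonal part of the true-score variance is the same as above.
True-score variance = [0.78 + 0.60 + 0.92] + 2.04 = 2.3 + 2.04 = 4.34.
Reliability = 4.34 / 5.04 = 0.861.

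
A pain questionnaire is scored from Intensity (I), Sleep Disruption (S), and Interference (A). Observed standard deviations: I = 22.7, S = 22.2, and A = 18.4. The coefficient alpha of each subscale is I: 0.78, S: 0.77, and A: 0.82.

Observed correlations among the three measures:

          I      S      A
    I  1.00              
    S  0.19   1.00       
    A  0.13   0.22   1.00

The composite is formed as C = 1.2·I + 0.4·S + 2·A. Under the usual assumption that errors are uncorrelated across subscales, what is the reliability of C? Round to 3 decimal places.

Var(C) = 1.2²·22.7² + 0.4²·22.2² + 2²·18.4² + 2·[0.48·22.7·22.2·0.19 + 2.4·22.7·18.4·0.13 + 0.8·22.2·18.4·0.22] = 2175.11 + 496.336 = 2671.45.
Because errors are independent across components, Cov(Tᵢ,Tⱼ) = Cov(Xᵢ,Xⱼ); the off-diagonal part of the true-score variance is the same as above.
True-score variance = [1.2²·22.7²·0.78 + 0.4²·22.2²·0.77 + 2²·18.4²·0.82] + 496.336 = 1749.97 + 496.336 = 2246.3.
Reliability = 2246.3 / 2671.45 = 0.841.

0.841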